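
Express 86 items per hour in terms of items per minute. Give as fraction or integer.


Converting from per hour to per minute
Rate = 86 items per hour
Divide by 60: 86/60
= 43/30 items per minute

43/30


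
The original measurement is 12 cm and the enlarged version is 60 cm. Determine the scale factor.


Original length = 12 cm
Scaled length = 60 cm
Scale factor = 60 / 12
= 5

5


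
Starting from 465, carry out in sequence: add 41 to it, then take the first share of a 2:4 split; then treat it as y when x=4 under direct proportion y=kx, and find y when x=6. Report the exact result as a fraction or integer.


Start with 465.
Step 1: Add 41: 465+41=506; split 2:4 first = 506*2/6 = 506/3
Step 2: Direct prop: k = (506/3)/4; new y = k*6 = 506/3*6/4 = 253
Final result = 253

253


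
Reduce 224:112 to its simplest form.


Find GCD(224, 112)
GCD = 112
Divide both by 112: 224/112 = 2, 112/112 = 1
Simplified ratio = 2:1

2:1


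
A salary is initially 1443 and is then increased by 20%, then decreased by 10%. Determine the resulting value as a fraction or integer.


Start: 1443
Step 1: increase by 20% => multiply by 120/100
  1443 * 120/100 = 8658/5
Step 2: decrease by 10% => multiply by 90/100
  8658/5 * 90/100 = 38961/25
Final value = 38961/25

38961/25


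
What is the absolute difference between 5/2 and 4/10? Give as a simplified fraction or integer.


Simplify: 5/2 = 5/2 and 4/10 = 2/5
Find common denominator: LCD = 10
Convert: 25/10 and 4/10
Difference = |25 - 4|/10 = 21/10
Simplified = 21/10

21/10


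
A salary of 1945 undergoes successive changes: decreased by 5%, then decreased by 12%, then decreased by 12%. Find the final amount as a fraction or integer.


Start: 1945
Step 1: decrease by 5% => multiply by 95/100
  1945 * 95/100 = 7391/4
Step 2: decrease by 12% => multiply by 88/100
  7391/4 * 88/100 = 81301/50
Step 3: decrease by 12% => multiply by 88/100
  81301/50 * 88/100 = 894311/625
Final value = 894311/625

894311/625


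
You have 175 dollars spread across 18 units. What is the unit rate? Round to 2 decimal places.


Total dollars = 175
Number of units = 18
Unit rate = 175 / 18
= 9.72 dollars per unit

9.72


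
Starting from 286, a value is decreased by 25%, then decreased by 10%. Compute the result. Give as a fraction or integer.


Start: 286
Step 1: decrease by 25% => multiply by 75/100
  286 * 75/100 = 429/2
Step 2: decrease by 10% => multiply by 90/100
  429/2 * 90/100 = 3861/20
Final value = 3861/20

3861/20


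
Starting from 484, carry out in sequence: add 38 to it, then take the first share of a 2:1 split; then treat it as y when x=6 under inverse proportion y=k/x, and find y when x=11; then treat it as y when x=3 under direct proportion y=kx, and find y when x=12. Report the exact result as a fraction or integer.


Start with 484.
Step 1: Add 38: 484+38=522; split 2:1 first = 522*2/3 = 348
Step 2: Inverse prop: k = (348)*6; new y = k/11 = 348*6/11 = 2088/11
Step 3: Direct prop: k = (2088/11)/3; new y = k*12 = 2088/11*12/3 = 8352/11
Final result = 8352/11

8352/11


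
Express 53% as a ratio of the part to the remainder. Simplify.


Part = 53%, Remainder = 47%
Ratio = 53:47
GCD(53, 47) = 1
Simplify: 53:47 = 53:47

53:47


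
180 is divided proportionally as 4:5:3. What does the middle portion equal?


Ratio = 4:5:3
Total parts = 4 + 5 + 3 = 12
Value per part = 180 / 12 = 15
First share = 4 * 15 = 60
Middle share = 5 * 15 = 75
Third share = 3 * 15 = 45

75


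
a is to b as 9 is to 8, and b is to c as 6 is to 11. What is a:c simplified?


Given a:b = 9:8 and b:c = 6:11
Make b consistent. Multiply first ratio by 6: a:b = 54:48
Multiply second ratio by 8: b:c = 48:88
Now b = 48 in both, so a:b:c = 54:48:88
Therefore a:c = 54:88
Simplify by GCD: a:c = 27:44

27:44


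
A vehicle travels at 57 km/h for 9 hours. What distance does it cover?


Using distance = speed * time
Speed = 57 km/h
Time = 9 hours
Distance = 57 * 9
= 513 km

513


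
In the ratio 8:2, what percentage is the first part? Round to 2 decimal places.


Total parts = 8 + 2 = 10
First part fraction = 8/10
Percentage = (8/10) * 100
= 0.8 * 100
= 80.00%

80.00


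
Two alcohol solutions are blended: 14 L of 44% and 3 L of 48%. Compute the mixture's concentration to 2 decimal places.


Solute in mixture 1 = 44% of 14 L = 14*44/100 = 154/25 L
Solute in mixture 2 = 48% of 3 L = 3*48/100 = 36/25 L
Total solute = 154/25 + 36/25 = 38/5 L
Total volume = 14 + 3 = 17 L
Final concentration = 38/5/17 * 100 = 44.71%

44.71


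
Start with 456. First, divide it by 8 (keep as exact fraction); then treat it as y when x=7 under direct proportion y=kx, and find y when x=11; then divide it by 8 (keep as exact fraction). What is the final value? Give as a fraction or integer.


Start with 456.
Step 1: Divide by 8: 456 / 8 = 57
Step 2: Direct prop: k = (57)/7; new y = k*11 = 57*11/7 = 627/7
Step 3: Divide by 8: 627/7 / 8 = 627/56
Final result = 627/56

627/56


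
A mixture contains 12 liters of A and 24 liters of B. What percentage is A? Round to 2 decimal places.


Volume of A = 12 L
Volume of B = 24 L
Total volume = 12 + 24 = 36 L
Percentage of A = (12/36) * 100
= 33.33%

33.33


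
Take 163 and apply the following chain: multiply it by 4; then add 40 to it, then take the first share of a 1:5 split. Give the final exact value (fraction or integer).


Start with 163.
Step 1: Multiply by 4: 163 * 4 = 652
Step 2: Add 40: 652+40=692; split 1:5 first = 692*1/6 = 346/3
Final result = 346/3

346/3


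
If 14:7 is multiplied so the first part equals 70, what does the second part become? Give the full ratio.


Original ratio: 14:7
First term target: 70
Scale factor = 70 / 14 = 5
Multiply second term: 7 * 5 = 35
Equivalent ratio = 70:35

70:35


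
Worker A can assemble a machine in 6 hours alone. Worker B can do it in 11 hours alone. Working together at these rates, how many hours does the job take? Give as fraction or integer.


Rate of A = 1/6 job per hour
Rate of B = 1/11 job per hour
Combined rate = 1/6 + 1/11
Find common denominator: (11 + 6)/(6*11) = 17/66
Combined rate = 17/66 job per hour
Time together = 1 / (17/66) = 66/17 hours

66/17


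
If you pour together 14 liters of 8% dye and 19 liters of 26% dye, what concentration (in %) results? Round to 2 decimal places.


Solute in mixture 1 = 8% of 14 L = 14*8/100 = 28/25 L
Solute in mixture 2 = 26% of 19 L = 19*26/100 = 247/50 L
Total solute = 28/25 + 247/50 = 303/50 L
Total volume = 14 + 19 = 33 L
Final concentration = 303/50/33 * 100 = 18.36%

18.36


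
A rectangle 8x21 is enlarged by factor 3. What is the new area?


Original dimensions: 8 x 21
Enlargement factor = 3
New width = 8 * 3 = 24
New height = 21 * 3 = 63
New area = 24 * 63 = 1512

1512


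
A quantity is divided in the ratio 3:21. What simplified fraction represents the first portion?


Total parts = 3 + 21 = 24
First part fraction = 3/24
Simplify: 3/24 = 1/8

1/8


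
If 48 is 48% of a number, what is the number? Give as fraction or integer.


Given: 48 is 48% of the whole
Set up: 48 = 48/100 * whole
whole = 48 * 100 / 48
whole = 4800 / 48
whole = 100

100


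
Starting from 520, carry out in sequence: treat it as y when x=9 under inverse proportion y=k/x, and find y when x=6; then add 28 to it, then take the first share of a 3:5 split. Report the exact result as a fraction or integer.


Start with 520.
Step 1: Inverse prop: k = (520)*9; new y = k/6 = 520*9/6 = 780
Step 2: Add 28: 780+28=808; split 3:5 first = 808*3/8 = 303
Final result = 303

303


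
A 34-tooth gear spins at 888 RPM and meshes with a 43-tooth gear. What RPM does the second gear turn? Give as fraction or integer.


Gear ratio: teeth_A * RPM_A = teeth_B * RPM_B
34 * 888 = 43 * RPM_B
30192 = 43 * RPM_B
RPM_B = 30192 / 43
RPM_B = 30192/43

30192/43


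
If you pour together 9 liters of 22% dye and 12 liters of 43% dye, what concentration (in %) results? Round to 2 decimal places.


Solute in mixture 1 = 22% of 9 L = 9*22/100 = 99/50 L
Solute in mixture 2 = 43% of 12 L = 12*43/100 = 129/25 L
Total solute = 99/50 + 129/25 = 357/50 L
Total volume = 9 + 12 = 21 L
Final concentration = 357/50/21 * 100 = 34.00%

34.00


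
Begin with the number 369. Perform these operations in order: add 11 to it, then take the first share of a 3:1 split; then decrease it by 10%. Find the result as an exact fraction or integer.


Start with 369.
Step 1: Add 11: 369+11=380; split 3:1 first = 380*3/4 = 285
Step 2: Decrease by 10%: 285 * 90/100 = 513/2
Final result = 513/2

513/2


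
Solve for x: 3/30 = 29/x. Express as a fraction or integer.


Setting up: 3/30 = 29/x
Cross multiply: 3 * x = 30 * 29
3x = 870
x = 870/3
x = 290

290


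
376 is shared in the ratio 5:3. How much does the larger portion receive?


Total parts = 5 + 3 = 8
Value per part = 376 / 8 = 47
First share = 5 * 47 = 235
Second share = 3 * 47 = 141
Larger share = 235

235


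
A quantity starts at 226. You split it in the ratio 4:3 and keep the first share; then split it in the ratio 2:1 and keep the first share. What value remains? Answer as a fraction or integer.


Start with 226.
Step 1: Split 4:3, first share = 226 * 4/7 = 904/7
Step 2: Split 2:1, first share = 904/7 * 2/3 = 1808/21
Final result = 1808/21

1808/21


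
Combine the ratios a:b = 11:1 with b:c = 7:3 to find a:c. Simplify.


Given a:b = 11:1 and b:c = 7:3
Make b consistent. Multiply first ratio by 7: a:b = 77:7
Multiply second ratio by 1: b:c = 7:3
Now b = 7 in both, so a:b:c = 77:7:3
Therefore a:c = 77:3
Simplify by GCD: a:c = 77:3

77:3


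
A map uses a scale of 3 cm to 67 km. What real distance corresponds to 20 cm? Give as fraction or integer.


Map scale: 3 cm = 67 km
Measured distance on map = 20 cm
Set up proportion: 20 * 67 / 3
= 1340 / 3
= 1340/3 km

1340/3


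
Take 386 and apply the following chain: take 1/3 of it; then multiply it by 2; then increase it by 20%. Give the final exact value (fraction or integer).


Start with 386.
Step 1: Take 1/3: 386 * 1/3 = 386/3
Step 2: Multiply by 2: 386/3 * 2 = 772/3
Step 3: Increase by 20%: 772/3 * 120/100 = 1544/5
Final result = 1544/5

1544/5


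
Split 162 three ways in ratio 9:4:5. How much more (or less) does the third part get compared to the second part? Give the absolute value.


Total parts = 9 + 4 + 5 = 18
Value per part = 162 / 18 = 9
Shares: 9*9=81, 4*9=36, 5*9=45
Third share = 45, second share = 36
Difference = |45 - 36| = 9

9


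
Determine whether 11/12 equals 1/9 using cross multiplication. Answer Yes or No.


Cross multiply to check 11/12 = 1/9
Left cross product: 11 * 9 = 99
Right cross product: 12 * 1 = 12
99 != 12
Not equal, so proportions differ => No

No


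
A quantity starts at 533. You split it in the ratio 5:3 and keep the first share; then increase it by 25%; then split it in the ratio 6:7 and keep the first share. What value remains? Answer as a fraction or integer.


Start with 533.
Step 1: Split 5:3, first share = 533 * 5/8 = 2665/8
Step 2: Increase by 25%: 2665/8 * 125/100 = 13325/32
Step 3: Split 6:7, first share = 13325/32 * 6/13 = 3075/16
Final result = 3075/16

3075/16


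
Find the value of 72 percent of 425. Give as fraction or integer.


Compute 72% of 425
Convert percentage: 72% = 72/100
Multiply: 425 * 72/100
= 30600/100
= 306

306


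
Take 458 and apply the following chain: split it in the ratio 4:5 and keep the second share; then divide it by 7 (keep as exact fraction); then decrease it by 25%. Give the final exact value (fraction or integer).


Start with 458.
Step 1: Split 4:5, second share = 458 * 5/9 = 2290/9
Step 2: Divide by 7: 2290/9 / 7 = 2290/63
Step 3: Decrease by 25%: 2290/63 * 75/100 = 1145/42
Final result = 1145/42

1145/42


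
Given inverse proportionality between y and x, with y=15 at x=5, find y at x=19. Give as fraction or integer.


Inverse proportion: y = k/x
Find k: k = 5 * 15 = 75
Compute y at x=19: y = 75/19
y = 75/19

75/19


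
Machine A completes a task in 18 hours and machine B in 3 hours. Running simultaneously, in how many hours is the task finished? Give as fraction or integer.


Rate of A = 1/18 job per hour
Rate of B = 1/3 job per hour
Combined rate = 1/18 + 1/3
Find common denominator: (3 + 18)/(18*3) = 21/54
Combined rate = 7/18 job per hour
Time together = 1 / (7/18) = 18/7 hours

18/7


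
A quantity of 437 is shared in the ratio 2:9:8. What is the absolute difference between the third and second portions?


Total parts = 2 + 9 + 8 = 19
Value per part = 437 / 19 = 23
Shares: 2*23=46, 9*23=207, 8*23=184
Third share = 184, second share = 207
Difference = |184 - 207| = 23

23


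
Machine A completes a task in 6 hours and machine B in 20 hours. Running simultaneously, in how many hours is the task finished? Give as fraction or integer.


Rate of A = 1/6 job per hour
Rate of B = 1/20 job per hour
Combined rate = 1/6 + 1/20
Find common denominator: (20 + 6)/(6*20) = 26/120
Combined rate = 13/60 job per hour
Time together = 1 / (13/60) = 60/13 hours

60/13


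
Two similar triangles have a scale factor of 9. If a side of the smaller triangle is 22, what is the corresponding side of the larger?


Similar triangles have proportional sides
Scale factor = 9
Smaller side = 22
Corresponding larger side = 22 * 9
= 198

198


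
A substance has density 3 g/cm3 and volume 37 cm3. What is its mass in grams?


Using mass = density * volume
Density = 3 g/cm3
Volume = 37 cm3
Mass = 3 * 37
= 111 g

111


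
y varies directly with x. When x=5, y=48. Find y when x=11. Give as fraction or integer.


Direct proportion: y = kx
Find k: k = 48/5 = 48/5
Compute y at x=11: y = 48/5 * 11
y = 528/5

528/5


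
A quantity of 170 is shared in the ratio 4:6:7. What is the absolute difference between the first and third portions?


Total parts = 4 + 6 + 7 = 17
Value per part = 170 / 17 = 10
Shares: 4*10=40, 6*10=60, 7*10=70
First share = 40, third share = 70
Difference = |40 - 70| = 30

30


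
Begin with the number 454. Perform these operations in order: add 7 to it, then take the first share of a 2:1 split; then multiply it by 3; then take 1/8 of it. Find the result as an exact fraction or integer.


Start with 454.
Step 1: Add 7: 454+7=461; split 2:1 first = 461*2/3 = 922/3
Step 2: Multiply by 3: 922/3 * 3 = 922
Step 3: Take 1/8: 922 * 1/8 = 461/4
Final result = 461/4

461/4


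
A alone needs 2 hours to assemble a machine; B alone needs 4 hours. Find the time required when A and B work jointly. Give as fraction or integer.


Rate of A = 1/2 job per hour
Rate of B = 1/4 job per hour
Combined rate = 1/2 + 1/4
Find common denominator: (4 + 2)/(2*4) = 6/8
Combined rate = 3/4 job per hour
Time together = 1 / (3/4) = 4/3 hours

4/3


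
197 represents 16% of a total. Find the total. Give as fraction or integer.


Given: 197 is 16% of the whole
Set up: 197 = 16/100 * whole
whole = 197 * 100 / 16
whole = 19700 / 16
whole = 4925/4

4925/4


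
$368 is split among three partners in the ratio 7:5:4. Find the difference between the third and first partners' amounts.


Total parts = 7 + 5 + 4 = 16
Value per part = 368 / 16 = 23
Shares: 7*23=161, 5*23=115, 4*23=92
Third share = 92, first share = 161
Difference = |92 - 161| = 69

69


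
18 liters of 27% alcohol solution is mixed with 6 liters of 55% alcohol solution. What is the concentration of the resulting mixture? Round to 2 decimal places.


Solute in mixture 1 = 27% of 18 L = 18*27/100 = 243/50 L
Solute in mixture 2 = 55% of 6 L = 6*55/100 = 33/10 L
Total solute = 243/50 + 33/10 = 204/25 L
Total volume = 18 + 6 = 24 L
Final concentration = 204/25/24 * 100 = 34.00%

34.00


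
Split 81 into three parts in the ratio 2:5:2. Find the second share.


Ratio = 2:5:2
Total parts = 2 + 5 + 2 = 9
Value per part = 81 / 9 = 9
First share = 2 * 9 = 18
Middle share = 5 * 9 = 45
Third share = 2 * 9 = 18

45


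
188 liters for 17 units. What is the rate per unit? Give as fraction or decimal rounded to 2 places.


Total liters = 188
Number of units = 17
Unit rate = 188 / 17
= 11.06 liters per unit

11.06


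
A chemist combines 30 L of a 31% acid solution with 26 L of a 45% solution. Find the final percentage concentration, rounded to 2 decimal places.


Solute in mixture 1 = 31% of 30 L = 30*31/100 = 93/10 L
Solute in mixture 2 = 45% of 26 L = 26*45/100 = 117/10 L
Total solute = 93/10 + 117/10 = 21 L
Total volume = 30 + 26 = 56 L
Final concentration = 21/56 * 100 = 37.50%

37.50


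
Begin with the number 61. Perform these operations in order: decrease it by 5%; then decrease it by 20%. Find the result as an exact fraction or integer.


Start with 61.
Step 1: Decrease by 5%: 61 * 95/100 = 1159/20
Step 2: Decrease by 20%: 1159/20 * 80/100 = 1159/25
Final result = 1159/25

1159/25


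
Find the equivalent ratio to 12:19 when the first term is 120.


Original ratio: 12:19
First term target: 120
Scale factor = 120 / 12 = 10
Multiply second term: 19 * 10 = 190
Equivalent ratio = 120:190

120:190


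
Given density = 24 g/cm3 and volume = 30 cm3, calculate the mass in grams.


Using mass = density * volume
Density = 24 g/cm3
Volume = 30 cm3
Mass = 24 * 30
= 720 g

720


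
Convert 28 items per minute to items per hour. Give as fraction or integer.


Converting from per minute to per hour
Rate = 28 items per minute
Multiply by 60: 28 * 60
= 1680 items per hour

1680


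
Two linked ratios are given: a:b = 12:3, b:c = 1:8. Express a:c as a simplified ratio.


Given a:b = 12:3 and b:c = 1:8
Make b consistent. Multiply first ratio by 1: a:b = 12:3
Multiply second ratio by 3: b:c = 3:24
Now b = 3 in both, so a:b:c = 12:3:24
Therefore a:c = 12:24
Simplify by GCD: a:c = 1:2

1:2


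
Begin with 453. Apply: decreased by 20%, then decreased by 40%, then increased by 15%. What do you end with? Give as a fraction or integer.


Start: 453
Step 1: decrease by 20% => multiply by 80/100
  453 * 80/100 = 1812/5
Step 2: decrease by 40% => multiply by 60/100
  1812/5 * 60/100 = 5436/25
Step 3: increase by 15% => multiply by 115/100
  5436/25 * 115/100 = 31257/125
Final value = 31257/125

31257/125


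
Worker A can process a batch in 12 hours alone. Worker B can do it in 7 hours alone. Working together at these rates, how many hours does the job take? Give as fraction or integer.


Rate of A = 1/12 job per hour
Rate of B = 1/7 job per hour
Combined rate = 1/12 + 1/7
Find common denominator: (7 + 12)/(12*7) = 19/84
Combined rate = 19/84 job per hour
Time together = 1 / (19/84) = 84/19 hours

84/19


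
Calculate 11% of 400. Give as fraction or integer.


Compute 11% of 400
Convert percentage: 11% = 11/100
Multiply: 400 * 11/100
= 4400/100
= 44

44


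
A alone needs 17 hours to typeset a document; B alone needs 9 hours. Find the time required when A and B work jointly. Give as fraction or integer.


Rate of A = 1/17 job per hour
Rate of B = 1/9 job per hour
Combined rate = 1/17 + 1/9
Find common denominator: (9 + 17)/(17*9) = 26/153
Combined rate = 26/153 job per hour
Time together = 1 / (26/153) = 153/26 hours

153/26


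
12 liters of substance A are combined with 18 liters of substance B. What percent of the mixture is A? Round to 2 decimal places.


Volume of A = 12 L
Volume of B = 18 L
Total volume = 12 + 18 = 30 L
Percentage of A = (12/30) * 100
= 40.00%

40.00


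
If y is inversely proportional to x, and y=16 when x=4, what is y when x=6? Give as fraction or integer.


Inverse proportion: y = k/x
Find k: k = 4 * 16 = 64
Compute y at x=6: y = 64/6
y = 32/3

32/3


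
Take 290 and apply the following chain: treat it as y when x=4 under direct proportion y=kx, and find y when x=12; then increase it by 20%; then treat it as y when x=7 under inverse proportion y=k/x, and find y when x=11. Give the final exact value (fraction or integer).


Start with 290.
Step 1: Direct prop: k = (290)/4; new y = k*12 = 290*12/4 = 870
Step 2: Increase by 20%: 870 * 120/100 = 1044
Step 3: Inverse prop: k = (1044)*7; new y = k/11 = 1044*7/11 = 7308/11
Final result = 7308/11

7308/11


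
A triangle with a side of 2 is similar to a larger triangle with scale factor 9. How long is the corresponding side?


Similar triangles have proportional sides
Scale factor = 9
Smaller side = 2
Corresponding larger side = 2 * 9
= 18

18


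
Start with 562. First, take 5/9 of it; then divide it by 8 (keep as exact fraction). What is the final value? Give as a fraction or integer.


Start with 562.
Step 1: Take 5/9: 562 * 5/9 = 2810/9
Step 2: Divide by 8: 2810/9 / 8 = 1405/36
Final result = 1405/36

1405/36


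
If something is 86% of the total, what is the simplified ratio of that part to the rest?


Part = 86%, Remainder = 14%
Ratio = 86:14
GCD(86, 14) = 2
Simplify: 43:7 = 43:7

43:7


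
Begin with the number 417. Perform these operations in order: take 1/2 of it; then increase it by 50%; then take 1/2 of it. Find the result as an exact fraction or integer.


Start with 417.
Step 1: Take 1/2: 417 * 1/2 = 417/2
Step 2: Increase by 50%: 417/2 * 150/100 = 1251/4
Step 3: Take 1/2: 1251/4 * 1/2 = 1251/8
Final result = 1251/8

1251/8


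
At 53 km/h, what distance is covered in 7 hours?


Using distance = speed * time
Speed = 53 km/h
Time = 7 hours
Distance = 53 * 7
= 371 km

371


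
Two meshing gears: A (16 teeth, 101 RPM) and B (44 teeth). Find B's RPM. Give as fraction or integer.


Gear ratio: teeth_A * RPM_A = teeth_B * RPM_B
16 * 101 = 44 * RPM_B
1616 = 44 * RPM_B
RPM_B = 1616 / 44
RPM_B = 404/11

404/11


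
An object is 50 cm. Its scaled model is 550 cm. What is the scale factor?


Original length = 50 cm
Scaled length = 550 cm
Scale factor = 550 / 50
= 11

11


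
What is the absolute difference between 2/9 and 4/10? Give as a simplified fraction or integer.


Simplify: 2/9 = 2/9 and 4/10 = 2/5
Find common denominator: LCD = 45
Convert: 10/45 and 18/45
Difference = |10 - 18|/45 = 8/45
Simplified = 8/45

8/45


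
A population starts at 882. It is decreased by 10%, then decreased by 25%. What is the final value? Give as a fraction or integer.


Start: 882
Step 1: decrease by 10% => multiply by 90/100
  882 * 90/100 = 3969/5
Step 2: decrease by 25% => multiply by 75/100
  3969/5 * 75/100 = 11907/20
Final value = 11907/20

11907/20


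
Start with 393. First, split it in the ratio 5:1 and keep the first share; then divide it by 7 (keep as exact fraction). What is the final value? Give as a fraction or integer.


Start with 393.
Step 1: Split 5:1, first share = 393 * 5/6 = 655/2
Step 2: Divide by 7: 655/2 / 7 = 655/14
Final result = 655/14

655/14


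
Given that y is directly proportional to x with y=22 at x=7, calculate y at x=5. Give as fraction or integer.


Direct proportion: y = kx
Find k: k = 22/7 = 22/7
Compute y at x=5: y = 22/7 * 5
y = 110/7

110/7


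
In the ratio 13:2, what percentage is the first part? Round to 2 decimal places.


Total parts = 13 + 2 = 15
First part fraction = 13/15
Percentage = (13/15) * 100
= 0.866667 * 100
= 86.67%

86.67


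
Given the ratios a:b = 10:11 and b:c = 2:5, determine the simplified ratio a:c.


Given a:b = 10:11 and b:c = 2:5
Make b consistent. Multiply first ratio by 2: a:b = 20:22
Multiply second ratio by 11: b:c = 22:55
Now b = 22 in both, so a:b:c = 20:22:55
Therefore a:c = 20:55
Simplify by GCD: a:c = 4:11

4:11


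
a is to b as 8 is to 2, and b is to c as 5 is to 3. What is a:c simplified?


Given a:b = 8:2 and b:c = 5:3
Make b consistent. Multiply first ratio by 5: a:b = 40:10
Multiply second ratio by 2: b:c = 10:6
Now b = 10 in both, so a:b:c = 40:10:6
Therefore a:c = 40:6
Simplify by GCD: a:c = 20:3

20:3


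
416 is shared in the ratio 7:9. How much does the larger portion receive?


Total parts = 7 + 9 = 16
Value per part = 416 / 16 = 26
First share = 7 * 26 = 182
Second share = 9 * 26 = 234
Larger share = 234

234


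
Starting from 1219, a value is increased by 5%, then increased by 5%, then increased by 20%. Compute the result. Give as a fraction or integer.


Start: 1219
Step 1: increase by 5% => multiply by 105/100
  1219 * 105/100 = 25599/20
Step 2: increase by 5% => multiply by 105/100
  25599/20 * 105/100 = 537579/400
Step 3: increase by 20% => multiply by 120/100
  537579/400 * 120/100 = 1612737/1000
Final value = 1612737/1000

1612737/1000


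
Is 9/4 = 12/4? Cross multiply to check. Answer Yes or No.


Cross multiply to check 9/4 = 12/4
Left cross product: 9 * 4 = 36
Right cross product: 4 * 12 = 48
36 != 48
Not equal, so proportions differ => No

No


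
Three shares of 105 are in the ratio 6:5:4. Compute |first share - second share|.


Total parts = 6 + 5 + 4 = 15
Value per part = 105 / 15 = 7
Shares: 6*7=42, 5*7=35, 4*7=28
First share = 42, second share = 35
Difference = |42 - 35| = 7

7


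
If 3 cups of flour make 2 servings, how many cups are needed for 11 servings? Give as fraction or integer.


Original: 3 cups for 2 servings
Target servings = 11
Scaling factor = 11/2
New amount = 3 * 11/2
= 33/2
= 33/2 cups

33/2


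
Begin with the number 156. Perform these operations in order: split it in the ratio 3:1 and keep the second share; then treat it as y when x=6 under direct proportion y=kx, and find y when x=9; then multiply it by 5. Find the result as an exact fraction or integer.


Start with 156.
Step 1: Split 3:1, second share = 156 * 1/4 = 39
Step 2: Direct prop: k = (39)/6; new y = k*9 = 39*9/6 = 117/2
Step 3: Multiply by 5: 117/2 * 5 = 585/2
Final result = 585/2

585/2


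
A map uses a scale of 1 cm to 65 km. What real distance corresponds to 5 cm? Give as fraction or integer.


Map scale: 1 cm = 65 km
Measured distance on map = 5 cm
Set up proportion: 5 * 65 / 1
= 325 / 1
= 325 km

325


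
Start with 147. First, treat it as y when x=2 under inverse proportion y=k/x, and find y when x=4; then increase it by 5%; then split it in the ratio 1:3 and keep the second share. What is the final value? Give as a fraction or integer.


Start with 147.
Step 1: Inverse prop: k = (147)*2; new y = k/4 = 147*2/4 = 147/2
Step 2: Increase by 5%: 147/2 * 105/100 = 3087/40
Step 3: Split 1:3, second share = 3087/40 * 3/4 = 9261/160
Final result = 9261/160

9261/160


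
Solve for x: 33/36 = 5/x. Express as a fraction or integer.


Setting up: 33/36 = 5/x
Cross multiply: 33 * x = 36 * 5
33x = 180
x = 180/33
x = 60/11

60/11


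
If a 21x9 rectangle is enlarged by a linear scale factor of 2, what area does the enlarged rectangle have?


Original dimensions: 21 x 9
Enlargement factor = 2
New width = 21 * 2 = 42
New height = 9 * 2 = 18
New area = 42 * 18 = 756

756


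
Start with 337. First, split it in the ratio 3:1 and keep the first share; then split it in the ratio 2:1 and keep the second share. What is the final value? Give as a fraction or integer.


Start with 337.
Step 1: Split 3:1, first share = 337 * 3/4 = 1011/4
Step 2: Split 2:1, second share = 1011/4 * 1/3 = 337/4
Final result = 337/4

337/4


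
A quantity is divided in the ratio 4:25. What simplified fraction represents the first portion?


Total parts = 4 + 25 = 29
First part fraction = 4/29
Simplify: 4/29 = 4/29

4/29


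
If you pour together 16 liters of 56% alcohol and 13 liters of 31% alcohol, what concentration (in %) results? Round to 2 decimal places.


Solute in mixture 1 = 56% of 16 L = 16*56/100 = 224/25 L
Solute in mixture 2 = 31% of 13 L = 13*31/100 = 403/100 L
Total solute = 224/25 + 403/100 = 1299/100 L
Total volume = 16 + 13 = 29 L
Final concentration = 1299/100/29 * 100 = 44.79%

44.79


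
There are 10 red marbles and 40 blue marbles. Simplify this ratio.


Find GCD(10, 40)
GCD = 10
Divide both by 10: 10/10 = 1, 40/10 = 4
Simplified ratio = 1:4

1:4


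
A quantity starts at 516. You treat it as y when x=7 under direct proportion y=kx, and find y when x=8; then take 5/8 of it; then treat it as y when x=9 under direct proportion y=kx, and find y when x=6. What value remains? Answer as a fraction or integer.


Start with 516.
Step 1: Direct prop: k = (516)/7; new y = k*8 = 516*8/7 = 4128/7
Step 2: Take 5/8: 4128/7 * 5/8 = 2580/7
Step 3: Direct prop: k = (2580/7)/9; new y = k*6 = 2580/7*6/9 = 1720/7
Final result = 1720/7

1720/7


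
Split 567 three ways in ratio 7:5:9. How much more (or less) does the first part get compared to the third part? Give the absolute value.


Total parts = 7 + 5 + 9 = 21
Value per part = 567 / 21 = 27
Shares: 7*27=189, 5*27=135, 9*27=243
First share = 189, third share = 243
Difference = |189 - 243| = 54

54


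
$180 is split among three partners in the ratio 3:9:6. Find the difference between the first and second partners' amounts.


Total parts = 3 + 9 + 6 = 18
Value per part = 180 / 18 = 10
Shares: 3*10=30, 9*10=90, 6*10=60
First share = 30, second share = 90
Difference = |30 - 90| = 60

60


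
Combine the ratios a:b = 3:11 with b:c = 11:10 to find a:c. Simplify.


Given a:b = 3:11 and b:c = 11:10
Make b consistent. Multiply first ratio by 11: a:b = 33:121
Multiply second ratio by 11: b:c = 121:110
Now b = 121 in both, so a:b:c = 33:121:110
Therefore a:c = 33:110
Simplify by GCD: a:c = 3:10

3:10


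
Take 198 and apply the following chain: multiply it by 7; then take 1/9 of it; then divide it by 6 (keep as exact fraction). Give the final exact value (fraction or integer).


Start with 198.
Step 1: Multiply by 7: 198 * 7 = 1386
Step 2: Take 1/9: 1386 * 1/9 = 154
Step 3: Divide by 6: 154 / 6 = 77/3
Final result = 77/3

77/3


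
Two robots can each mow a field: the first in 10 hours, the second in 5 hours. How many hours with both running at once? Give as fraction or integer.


Rate of A = 1/10 job per hour
Rate of B = 1/5 job per hour
Combined rate = 1/10 + 1/5
Find common denominator: (5 + 10)/(10*5) = 15/50
Combined rate = 3/10 job per hour
Time together = 1 / (3/10) = 10/3 hours

10/3


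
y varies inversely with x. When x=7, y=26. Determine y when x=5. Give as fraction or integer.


Inverse proportion: y = k/x
Find k: k = 7 * 26 = 182
Compute y at x=5: y = 182/5
y = 182/5

182/5


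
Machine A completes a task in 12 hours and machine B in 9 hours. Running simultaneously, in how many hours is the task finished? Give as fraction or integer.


Rate of A = 1/12 job per hour
Rate of B = 1/9 job per hour
Combined rate = 1/12 + 1/9
Find common denominator: (9 + 12)/(12*9) = 21/108
Combined rate = 7/36 job per hour
Time together = 1 / (7/36) = 36/7 hours

36/7


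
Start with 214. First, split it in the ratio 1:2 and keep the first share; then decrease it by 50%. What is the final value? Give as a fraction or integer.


Start with 214.
Step 1: Split 1:2, first share = 214 * 1/3 = 214/3
Step 2: Decrease by 50%: 214/3 * 50/100 = 107/3
Final result = 107/3

107/3


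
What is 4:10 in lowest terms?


Find GCD(4, 10)
GCD = 2
Divide both by 2: 4/2 = 2, 10/2 = 5
Simplified ratio = 2:5

2:5


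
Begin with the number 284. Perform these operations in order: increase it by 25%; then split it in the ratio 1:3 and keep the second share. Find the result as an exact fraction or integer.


Start with 284.
Step 1: Increase by 25%: 284 * 125/100 = 355
Step 2: Split 1:3, second share = 355 * 3/4 = 1065/4
Final result = 1065/4

1065/4


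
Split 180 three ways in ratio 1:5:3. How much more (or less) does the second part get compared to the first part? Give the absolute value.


Total parts = 1 + 5 + 3 = 9
Value per part = 180 / 9 = 20
Shares: 1*20=20, 5*20=100, 3*20=60
Second share = 100, first share = 20
Difference = |100 - 20| = 80

80


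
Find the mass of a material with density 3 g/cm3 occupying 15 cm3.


Using mass = density * volume
Density = 3 g/cm3
Volume = 15 cm3
Mass = 3 * 15
= 45 g

45


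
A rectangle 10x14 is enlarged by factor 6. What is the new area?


Original dimensions: 10 x 14
Enlargement factor = 6
New width = 10 * 6 = 60
New height = 14 * 6 = 84
New area = 60 * 84 = 5040

5040


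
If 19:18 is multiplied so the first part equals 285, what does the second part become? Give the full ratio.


Original ratio: 19:18
First term target: 285
Scale factor = 285 / 19 = 15
Multiply second term: 18 * 15 = 270
Equivalent ratio = 285:270

285:270


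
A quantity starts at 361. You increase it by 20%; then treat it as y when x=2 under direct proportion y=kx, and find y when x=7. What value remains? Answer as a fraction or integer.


Start with 361.
Step 1: Increase by 20%: 361 * 120/100 = 2166/5
Step 2: Direct prop: k = (2166/5)/2; new y = k*7 = 2166/5*7/2 = 7581/5
Final result = 7581/5

7581/5


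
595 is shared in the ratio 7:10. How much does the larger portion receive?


Total parts = 7 + 10 = 17
Value per part = 595 / 17 = 35
First share = 7 * 35 = 245
Second share = 10 * 35 = 350
Larger share = 350

350


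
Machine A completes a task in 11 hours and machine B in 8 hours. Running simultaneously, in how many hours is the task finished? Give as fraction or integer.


Rate of A = 1/11 job per hour
Rate of B = 1/8 job per hour
Combined rate = 1/11 + 1/8
Find common denominator: (8 + 11)/(11*8) = 19/88
Combined rate = 19/88 job per hour
Time together = 1 / (19/88) = 88/19 hours

88/19


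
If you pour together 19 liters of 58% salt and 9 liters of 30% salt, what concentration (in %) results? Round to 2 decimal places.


Solute in mixture 1 = 58% of 19 L = 19*58/100 = 551/50 L
Solute in mixture 2 = 30% of 9 L = 9*30/100 = 27/10 L
Total solute = 551/50 + 27/10 = 343/25 L
Total volume = 19 + 9 = 28 L
Final concentration = 343/25/28 * 100 = 49.00%

49.00


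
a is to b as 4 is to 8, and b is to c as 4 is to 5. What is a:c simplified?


Given a:b = 4:8 and b:c = 4:5
Make b consistent. Multiply first ratio by 4: a:b = 16:32
Multiply second ratio by 8: b:c = 32:40
Now b = 32 in both, so a:b:c = 16:32:40
Therefore a:c = 16:40
Simplify by GCD: a:c = 2:5

2:5


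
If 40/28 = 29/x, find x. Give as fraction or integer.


Setting up: 40/28 = 29/x
Cross multiply: 40 * x = 28 * 29
40x = 812
x = 812/40
x = 203/10

203/10


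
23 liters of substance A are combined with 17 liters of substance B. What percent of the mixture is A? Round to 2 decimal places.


Volume of A = 23 L
Volume of B = 17 L
Total volume = 23 + 17 = 40 L
Percentage of A = (23/40) * 100
= 57.50%

57.50


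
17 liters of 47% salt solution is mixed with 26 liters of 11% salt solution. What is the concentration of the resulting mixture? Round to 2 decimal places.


Solute in mixture 1 = 47% of 17 L = 17*47/100 = 799/100 L
Solute in mixture 2 = 11% of 26 L = 26*11/100 = 143/50 L
Total solute = 799/100 + 143/50 = 217/20 L
Total volume = 17 + 26 = 43 L
Final concentration = 217/20/43 * 100 = 25.23%

25.23


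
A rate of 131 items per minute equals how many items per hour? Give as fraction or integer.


Converting from per minute to per hour
Rate = 131 items per minute
Multiply by 60: 131 * 60
= 7860 items per hour

7860


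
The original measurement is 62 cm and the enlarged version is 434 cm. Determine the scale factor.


Original length = 62 cm
Scaled length = 434 cm
Scale factor = 434 / 62
= 7

7


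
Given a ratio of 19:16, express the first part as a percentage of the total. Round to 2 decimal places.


Total parts = 19 + 16 = 35
First part fraction = 19/35
Percentage = (19/35) * 100
= 0.542857 * 100
= 54.29%

54.29


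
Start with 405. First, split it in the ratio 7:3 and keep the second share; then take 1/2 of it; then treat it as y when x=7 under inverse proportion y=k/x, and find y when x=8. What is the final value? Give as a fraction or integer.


Start with 405.
Step 1: Split 7:3, second share = 405 * 3/10 = 243/2
Step 2: Take 1/2: 243/2 * 1/2 = 243/4
Step 3: Inverse prop: k = (243/4)*7; new y = k/8 = 243/4*7/8 = 1701/32
Final result = 1701/32

1701/32


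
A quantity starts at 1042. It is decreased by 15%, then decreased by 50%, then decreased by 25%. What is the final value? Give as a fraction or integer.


Start: 1042
Step 1: decrease by 15% => multiply by 85/100
  1042 * 85/100 = 8857/10
Step 2: decrease by 50% => multiply by 50/100
  8857/10 * 50/100 = 8857/20
Step 3: decrease by 25% => multiply by 75/100
  8857/20 * 75/100 = 26571/80
Final value = 26571/80

26571/80


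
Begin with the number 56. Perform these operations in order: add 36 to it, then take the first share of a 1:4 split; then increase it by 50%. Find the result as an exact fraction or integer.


Start with 56.
Step 1: Add 36: 56+36=92; split 1:4 first = 92*1/5 = 92/5
Step 2: Increase by 50%: 92/5 * 150/100 = 138/5
Final result = 138/5

138/5


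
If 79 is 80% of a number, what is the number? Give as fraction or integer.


Given: 79 is 80% of the whole
Set up: 79 = 80/100 * whole
whole = 79 * 100 / 80
whole = 7900 / 80
whole = 395/4

395/4


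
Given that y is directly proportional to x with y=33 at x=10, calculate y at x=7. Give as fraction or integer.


Direct proportion: y = kx
Find k: k = 33/10 = 33/10
Compute y at x=7: y = 33/10 * 7
y = 231/10

231/10


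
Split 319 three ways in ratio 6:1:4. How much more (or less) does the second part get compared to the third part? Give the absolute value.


Total parts = 6 + 1 + 4 = 11
Value per part = 319 / 11 = 29
Shares: 6*29=174, 1*29=29, 4*29=116
Second share = 29, third share = 116
Difference = |29 - 116| = 87

87


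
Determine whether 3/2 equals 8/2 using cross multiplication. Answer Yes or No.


Cross multiply to check 3/2 = 8/2
Left cross product: 3 * 2 = 6
Right cross product: 2 * 8 = 16
6 != 16
Not equal, so proportions differ => No

No


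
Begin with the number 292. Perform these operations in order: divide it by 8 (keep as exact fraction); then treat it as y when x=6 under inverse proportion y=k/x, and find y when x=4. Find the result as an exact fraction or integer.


Start with 292.
Step 1: Divide by 8: 292 / 8 = 73/2
Step 2: Inverse prop: k = (73/2)*6; new y = k/4 = 73/2*6/4 = 219/4
Final result = 219/4

219/4


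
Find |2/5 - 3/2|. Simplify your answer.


Simplify: 2/5 = 2/5 and 3/2 = 3/2
Find common denominator: LCD = 10
Convert: 4/10 and 15/10
Difference = |4 - 15|/10 = 11/10
Simplified = 11/10

11/10


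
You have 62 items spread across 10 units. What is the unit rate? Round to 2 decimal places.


Total items = 62
Number of units = 10
Unit rate = 62 / 10
= 6.20 items per unit

6.20


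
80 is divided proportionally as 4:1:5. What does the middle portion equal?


Ratio = 4:1:5
Total parts = 4 + 1 + 5 = 10
Value per part = 80 / 10 = 8
First share = 4 * 8 = 32
Middle share = 1 * 8 = 8
Third share = 5 * 8 = 40

8


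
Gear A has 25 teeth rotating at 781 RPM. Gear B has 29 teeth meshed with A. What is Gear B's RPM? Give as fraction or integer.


Gear ratio: teeth_A * RPM_A = teeth_B * RPM_B
25 * 781 = 29 * RPM_B
19525 = 29 * RPM_B
RPM_B = 19525 / 29
RPM_B = 19525/29

19525/29


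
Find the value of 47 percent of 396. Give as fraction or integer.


Compute 47% of 396
Convert percentage: 47% = 47/100
Multiply: 396 * 47/100
= 18612/100
= 4653/25

4653/25


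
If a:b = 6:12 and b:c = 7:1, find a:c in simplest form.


Given a:b = 6:12 and b:c = 7:1
Make b consistent. Multiply first ratio by 7: a:b = 42:84
Multiply second ratio by 12: b:c = 84:12
Now b = 84 in both, so a:b:c = 42:84:12
Therefore a:c = 42:12
Simplify by GCD: a:c = 7:2

7:2


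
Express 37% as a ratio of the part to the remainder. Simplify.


Part = 37%, Remainder = 63%
Ratio = 37:63
GCD(37, 63) = 1
Simplify: 37:63 = 37:63

37:63


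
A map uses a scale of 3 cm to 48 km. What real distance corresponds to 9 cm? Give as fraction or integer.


Map scale: 3 cm = 48 km
Measured distance on map = 9 cm
Set up proportion: 9 * 48 / 3
= 432 / 3
= 144 km

144


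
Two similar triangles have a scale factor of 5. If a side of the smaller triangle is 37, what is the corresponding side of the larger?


Similar triangles have proportional sides
Scale factor = 5
Smaller side = 37
Corresponding larger side = 37 * 5
= 185

185
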